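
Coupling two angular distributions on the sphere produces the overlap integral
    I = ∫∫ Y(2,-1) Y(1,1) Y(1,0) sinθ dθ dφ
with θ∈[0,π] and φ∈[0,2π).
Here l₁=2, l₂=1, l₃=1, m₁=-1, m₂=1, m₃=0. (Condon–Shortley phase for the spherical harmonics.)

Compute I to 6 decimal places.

-0.218510

m-sum 0 ✓  L=4 even ✓  1≤1≤3 ✓
Π(2lᵢ+1) = 5×3×3 = 45
triangle coeff Δ(2,1,1) = 1/30
Σ_t [1,1]: t=1:−1/1 = -1/1
(3j)²=2/15 [(2 1 1; 0 0 0)], sign=+1
Σ_t [2,2]: t=2:+1/2 = 1/2
(3j)²=1/10 [(2 1 1; -1 1 0)], sign=-1
⇒ 4πI² = 3/5
I = (-1)√(3/5/(4π)) = -0.21850969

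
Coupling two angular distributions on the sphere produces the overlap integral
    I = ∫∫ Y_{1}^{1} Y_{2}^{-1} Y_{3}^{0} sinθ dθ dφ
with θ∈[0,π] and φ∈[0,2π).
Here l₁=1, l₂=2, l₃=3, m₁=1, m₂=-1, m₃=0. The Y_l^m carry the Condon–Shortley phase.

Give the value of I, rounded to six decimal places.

Rules hold: Σm=0, L=6 even, 1≤3≤3.
N = 3·5·7 = 105
Δ = 0!·2!·4!/7! = 1/105
Racah Σ t=0..0: t=0:+1/4 = 1/4
⇒ 3j(1 2 3; 0 0 0)² = 3/35, sgn -1
Racah Σ t=0..0: t=0:+1/12 = 1/12
⇒ 3j(1 2 3; 1 -1 0)² = 1/35, sgn -1
4πI² = N·(3j₀)²·(3jₘ)² = 9/35
I = +1·√(0.257143/4π) = 0.14304817

0.143048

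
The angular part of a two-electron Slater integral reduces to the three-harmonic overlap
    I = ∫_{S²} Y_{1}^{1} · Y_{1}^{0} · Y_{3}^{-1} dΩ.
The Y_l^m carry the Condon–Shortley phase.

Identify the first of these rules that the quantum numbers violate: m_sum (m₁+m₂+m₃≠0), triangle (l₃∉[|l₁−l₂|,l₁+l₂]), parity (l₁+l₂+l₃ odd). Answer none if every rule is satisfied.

Σmᵢ = 0  ✓
l₃∈[|l₁−l₂|,l₁+l₂]=[0,2], have l₃=3  ✗
Σlᵢ = 5 ⇒ odd

triangle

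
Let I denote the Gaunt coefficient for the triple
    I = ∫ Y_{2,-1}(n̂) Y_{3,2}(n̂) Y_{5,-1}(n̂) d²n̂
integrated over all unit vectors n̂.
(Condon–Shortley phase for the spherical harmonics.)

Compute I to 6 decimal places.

-0.117387

m-sum 0 ✓  L=10 even ✓  1≤5≤5 ✓
Π(2lᵢ+1) = 5×7×11 = 385
triangle coeff Δ(2,3,5) = 1/2310
Σ_t [0,0]: t=0:+1/144 = 1/144
(3j)²=10/231 [(2 3 5; 0 0 0)], sign=-1
Σ_t [0,0]: t=0:+1/720 = 1/720
(3j)²=4/385 [(2 3 5; -1 2 -1)], sign=+1
⇒ 4πI² = 40/231
I = (-1)√(40/231/(4π)) = -0.11738675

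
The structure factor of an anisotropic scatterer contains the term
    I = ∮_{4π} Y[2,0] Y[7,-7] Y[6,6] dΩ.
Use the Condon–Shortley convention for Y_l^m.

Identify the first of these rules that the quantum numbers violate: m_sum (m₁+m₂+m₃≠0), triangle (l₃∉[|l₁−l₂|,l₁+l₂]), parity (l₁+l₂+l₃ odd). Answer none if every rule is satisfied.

m_sum

Σmᵢ = -1  ✗
l₃∈[|l₁−l₂|,l₁+l₂]=[5,9], have l₃=6
Σlᵢ = 15 ⇒ odd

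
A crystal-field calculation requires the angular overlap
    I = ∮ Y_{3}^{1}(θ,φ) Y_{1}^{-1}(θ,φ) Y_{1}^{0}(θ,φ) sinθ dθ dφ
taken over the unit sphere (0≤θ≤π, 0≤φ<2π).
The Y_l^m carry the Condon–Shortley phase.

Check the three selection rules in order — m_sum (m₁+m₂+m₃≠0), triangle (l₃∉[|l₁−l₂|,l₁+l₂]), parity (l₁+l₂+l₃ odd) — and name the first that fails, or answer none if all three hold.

triangle

Σmᵢ = 0  ✓
l₃∈[|l₁−l₂|,l₁+l₂]=[2,4], have l₃=1  ✗
Σlᵢ = 5 ⇒ odd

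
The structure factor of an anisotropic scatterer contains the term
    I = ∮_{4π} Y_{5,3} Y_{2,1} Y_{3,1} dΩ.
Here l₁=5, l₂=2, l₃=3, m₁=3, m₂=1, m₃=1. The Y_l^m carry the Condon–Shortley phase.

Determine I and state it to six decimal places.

0.000000

m-sum = 3 + 1 + 1 = 5 ≠ 0 ⇒ I = 0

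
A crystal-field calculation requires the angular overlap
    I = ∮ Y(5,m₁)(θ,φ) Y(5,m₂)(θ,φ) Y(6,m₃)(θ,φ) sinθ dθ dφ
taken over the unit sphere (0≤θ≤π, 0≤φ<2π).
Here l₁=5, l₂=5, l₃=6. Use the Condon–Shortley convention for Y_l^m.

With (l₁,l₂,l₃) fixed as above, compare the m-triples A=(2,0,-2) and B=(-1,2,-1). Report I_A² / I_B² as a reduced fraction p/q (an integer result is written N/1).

25/192

Shared (l₁,l₂,l₃)=(5,5,6): N and (l;000)² cancel in I_A²/I_B².
A: Δ = 4!·6!·6!/17! = 1/28588560; Racah Σ t=0..3: t=0:+1/103680 t=1:−1/13824 t=2:+1/17280 t=3:−1/207360 = -1/103680; ⇒ 3j(5 5 6; 2 0 -2)² = 10/7293, sgn -1
B: Δ = 4!·6!·6!/17! = 1/28588560; Racah Σ t=1..4: t=1:−1/518400 t=2:+1/23040 t=3:−1/10368 t=4:+1/41472 = -1/32400; ⇒ 3j(5 5 6; -1 2 -1)² = 128/12155, sgn +1
I_A²/I_B² = (10/7293)/(128/12155) = 25/192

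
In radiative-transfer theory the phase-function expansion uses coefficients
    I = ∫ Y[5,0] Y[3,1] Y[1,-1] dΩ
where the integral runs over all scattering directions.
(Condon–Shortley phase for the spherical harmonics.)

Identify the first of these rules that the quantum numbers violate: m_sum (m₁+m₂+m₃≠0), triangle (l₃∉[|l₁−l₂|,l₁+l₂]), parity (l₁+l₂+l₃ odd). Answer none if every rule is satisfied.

azimuthal sum: 0 + 1 − 1 = 0  ✓
2 ≤ 1 ≤ 8 (triangle on l)  ✗
L = 5 + 3 + 1 = 9 (odd)

triangle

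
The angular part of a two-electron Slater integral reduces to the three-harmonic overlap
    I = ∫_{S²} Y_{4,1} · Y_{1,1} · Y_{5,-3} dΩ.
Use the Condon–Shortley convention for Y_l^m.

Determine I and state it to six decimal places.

m-sum = 1 + 1 − 3 = -1 ≠ 0 ⇒ I = 0

0.000000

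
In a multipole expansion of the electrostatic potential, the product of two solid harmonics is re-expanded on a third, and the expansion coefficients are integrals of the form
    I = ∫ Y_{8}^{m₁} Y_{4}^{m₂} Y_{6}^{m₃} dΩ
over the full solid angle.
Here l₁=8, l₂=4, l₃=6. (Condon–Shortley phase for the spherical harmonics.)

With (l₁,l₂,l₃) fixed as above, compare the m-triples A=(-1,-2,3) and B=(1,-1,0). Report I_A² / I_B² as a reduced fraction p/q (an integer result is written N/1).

16129/5250

Shared (l₁,l₂,l₃)=(8,4,6): N and (l;000)² cancel in I_A²/I_B².
A: Δ = 6!·10!·2!/19! = 1/23279256; Racah Σ t=0..2: t=0:+1/522547200 t=1:−1/9676800 t=2:+1/2903040 = 127/522547200; ⇒ 3j(8 4 6; -1 -2 3)² = 16129/1108536, sgn -1
B: Δ = 6!·10!·2!/19! = 1/23279256; Racah Σ t=1..3: t=1:−1/4147200 t=2:+1/691200 t=3:−1/1244160 = 1/2488320; ⇒ 3j(8 4 6; 1 -1 0)² = 875/184756, sgn +1
I_A²/I_B² = (16129/1108536)/(875/184756) = 16129/5250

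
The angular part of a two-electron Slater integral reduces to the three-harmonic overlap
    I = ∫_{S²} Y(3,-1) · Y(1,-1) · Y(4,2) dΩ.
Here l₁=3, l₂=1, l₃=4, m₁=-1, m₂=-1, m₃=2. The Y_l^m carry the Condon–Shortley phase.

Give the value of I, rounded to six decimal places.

Rules hold: Σm=0, L=8 even, 2≤4≤4.
N = 7·3·9 = 189
Δ = 0!·6!·2!/9! = 1/252
Racah Σ t=0..0: t=0:+1/36 = 1/36
⇒ 3j(3 1 4; 0 0 0)² = 4/63, sgn +1
Racah Σ t=0..0: t=0:+1/96 = 1/96
⇒ 3j(3 1 4; -1 -1 2)² = 5/84, sgn +1
4πI² = N·(3j₀)²·(3jₘ)² = 5/7
I = +1·√(0.714286/4π) = 0.23841361

0.238414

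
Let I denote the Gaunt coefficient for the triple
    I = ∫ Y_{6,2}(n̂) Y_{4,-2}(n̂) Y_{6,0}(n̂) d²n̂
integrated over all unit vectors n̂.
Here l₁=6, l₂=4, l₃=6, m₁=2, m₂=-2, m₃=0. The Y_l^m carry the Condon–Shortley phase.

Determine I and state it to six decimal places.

Rules hold: Σm=0, L=16 even, 2≤6≤10.
N = 13·9·13 = 1521
Δ = 4!·8!·4!/17! = 1/15315300
Racah Σ t=0..4: t=0:+1/829440 t=1:−1/25920 t=2:+1/9216 t=3:−1/25920 t=4:+1/829440 = 7/207360
⇒ 3j(6 4 6; 0 0 0)² = 28/2431, sgn +1
Racah Σ t=0..2: t=0:+1/55296 t=1:−1/25920 t=2:+1/138240 = -11/829440
⇒ 3j(6 4 6; 2 -2 0)² = 11/1326, sgn -1
4πI² = N·(3j₀)²·(3jₘ)² = 42/289
I = -1·√(0.145329/4π) = -0.10754019

-0.107540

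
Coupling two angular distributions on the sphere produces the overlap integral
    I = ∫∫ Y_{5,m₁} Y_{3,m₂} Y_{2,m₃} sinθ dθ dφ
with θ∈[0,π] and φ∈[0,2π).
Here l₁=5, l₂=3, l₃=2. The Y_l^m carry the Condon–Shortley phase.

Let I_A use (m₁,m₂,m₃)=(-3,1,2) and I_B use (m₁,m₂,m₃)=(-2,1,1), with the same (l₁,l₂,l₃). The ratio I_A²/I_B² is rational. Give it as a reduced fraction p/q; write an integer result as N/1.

2/3

l's match ⇒ only the (l;m) 3-j factors differ between A and B.
A: triangle coeff Δ(5,3,2) = 1/2310; Σ_t [4,4]: t=4:+1/1152 = 1/1152; (3j)²=1/33 [(5 3 2; -3 1 2)], sign=+1
B: triangle coeff Δ(5,3,2) = 1/2310; Σ_t [4,4]: t=4:+1/288 = 1/288; (3j)²=1/22 [(5 3 2; -2 1 1)], sign=-1
I_A²/I_B² = (1/33)/(1/22) = 2/3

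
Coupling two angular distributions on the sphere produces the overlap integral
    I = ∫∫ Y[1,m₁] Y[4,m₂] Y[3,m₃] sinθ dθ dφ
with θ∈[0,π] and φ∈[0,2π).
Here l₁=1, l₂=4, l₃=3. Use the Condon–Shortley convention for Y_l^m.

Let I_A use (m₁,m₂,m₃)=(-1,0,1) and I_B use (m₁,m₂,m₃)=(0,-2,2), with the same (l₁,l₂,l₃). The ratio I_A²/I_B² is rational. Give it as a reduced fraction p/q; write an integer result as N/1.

l's match ⇒ only the (l;m) 3-j factors differ between A and B.
A: triangle coeff Δ(1,4,3) = 1/252; Σ_t [2,2]: t=2:+1/96 = 1/96; (3j)²=1/42 [(1 4 3; -1 0 1)], sign=+1
B: triangle coeff Δ(1,4,3) = 1/252; Σ_t [1,1]: t=1:−1/120 = -1/120; (3j)²=1/21 [(1 4 3; 0 -2 2)], sign=+1
I_A²/I_B² = (1/42)/(1/21) = 1/2

1/2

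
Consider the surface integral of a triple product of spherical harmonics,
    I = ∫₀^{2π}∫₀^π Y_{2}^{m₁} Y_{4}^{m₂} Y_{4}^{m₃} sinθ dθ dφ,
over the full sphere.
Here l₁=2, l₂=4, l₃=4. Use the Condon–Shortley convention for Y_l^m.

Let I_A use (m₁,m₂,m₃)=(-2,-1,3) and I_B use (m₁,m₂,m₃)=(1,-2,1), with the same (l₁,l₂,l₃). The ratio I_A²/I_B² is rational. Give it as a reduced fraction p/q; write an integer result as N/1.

l's match ⇒ only the (l;m) 3-j factors differ between A and B.
A: triangle coeff Δ(2,4,4) = 1/13860; Σ_t [2,2]: t=2:+1/480 = 1/480; (3j)²=3/110 [(2 4 4; -2 -1 3)], sign=-1
B: triangle coeff Δ(2,4,4) = 1/13860; Σ_t [0,1]: t=0:+1/96 t=1:−1/240 = 1/160; (3j)²=27/1540 [(2 4 4; 1 -2 1)], sign=-1
I_A²/I_B² = (3/110)/(27/1540) = 14/9

14/9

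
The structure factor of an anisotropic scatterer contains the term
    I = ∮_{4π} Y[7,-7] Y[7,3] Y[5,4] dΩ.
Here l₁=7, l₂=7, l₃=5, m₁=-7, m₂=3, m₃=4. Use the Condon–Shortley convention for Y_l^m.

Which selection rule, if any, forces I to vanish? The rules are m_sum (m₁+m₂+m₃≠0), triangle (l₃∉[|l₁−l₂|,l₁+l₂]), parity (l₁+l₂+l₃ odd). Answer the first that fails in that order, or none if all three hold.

azimuthal sum: -7 + 3 + 4 = 0  ✓
0 ≤ 5 ≤ 14 (triangle on l)  ✓
L = 7 + 7 + 5 = 19 (odd)  ✗

parity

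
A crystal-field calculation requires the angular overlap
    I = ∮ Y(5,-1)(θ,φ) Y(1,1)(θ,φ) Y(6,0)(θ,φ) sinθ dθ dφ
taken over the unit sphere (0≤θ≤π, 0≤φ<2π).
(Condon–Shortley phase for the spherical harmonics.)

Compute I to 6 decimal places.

m-sum 0 ✓  L=12 even ✓  4≤6≤6 ✓
Π(2lᵢ+1) = 11×3×13 = 429
triangle coeff Δ(5,1,6) = 1/858
Σ_t [0,0]: t=0:+1/14400 = 1/14400
(3j)²=6/143 [(5 1 6; 0 0 0)], sign=+1
Σ_t [0,0]: t=0:+1/34560 = 1/34560
(3j)²=5/286 [(5 1 6; -1 1 0)], sign=+1
⇒ 4πI² = 45/143
I = (+1)√(45/143/(4π)) = 0.15824621

0.158246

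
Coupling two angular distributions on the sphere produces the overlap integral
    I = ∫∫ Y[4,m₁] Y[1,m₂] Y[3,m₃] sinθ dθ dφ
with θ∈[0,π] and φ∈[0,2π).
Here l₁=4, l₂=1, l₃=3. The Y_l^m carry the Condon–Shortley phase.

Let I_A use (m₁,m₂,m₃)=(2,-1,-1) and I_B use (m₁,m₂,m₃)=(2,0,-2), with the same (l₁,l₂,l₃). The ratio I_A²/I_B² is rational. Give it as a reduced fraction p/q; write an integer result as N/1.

Shared (l₁,l₂,l₃)=(4,1,3): N and (l;000)² cancel in I_A²/I_B².
A: Δ = 2!·6!·0!/9! = 1/252; Racah Σ t=0..0: t=0:+1/96 = 1/96; ⇒ 3j(4 1 3; 2 -1 -1)² = 5/84, sgn +1
B: Δ = 2!·6!·0!/9! = 1/252; Racah Σ t=1..1: t=1:−1/120 = -1/120; ⇒ 3j(4 1 3; 2 0 -2)² = 1/21, sgn +1
I_A²/I_B² = (5/84)/(1/21) = 5/4

5/4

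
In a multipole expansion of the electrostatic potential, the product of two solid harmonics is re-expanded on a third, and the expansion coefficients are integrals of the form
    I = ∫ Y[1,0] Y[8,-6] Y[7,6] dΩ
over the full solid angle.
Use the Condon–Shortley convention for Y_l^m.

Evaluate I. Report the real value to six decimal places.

Checks pass: Σm=0; 16 even; l₃=7∈[7,9].
(2·1+1)(2·8+1)(2·7+1) = 765
Δ: 2! 0! 14! / 17! → 1/2040
sum: t=1:−1/25401600 = -1/25401600
3j²(1 8 7; 0 0 0) = Δ·Π!·Σ² = 8/255  (sign +1)
sum: t=1:−1/6227020800 = -1/6227020800
3j²(1 8 7; 0 -6 6) = Δ·Π!·Σ² = 7/510  (sign +1)
combine: 4πI² = 765·8/255·7/510 = 28/85
take √, sign +1: I = 0.16190663

0.161907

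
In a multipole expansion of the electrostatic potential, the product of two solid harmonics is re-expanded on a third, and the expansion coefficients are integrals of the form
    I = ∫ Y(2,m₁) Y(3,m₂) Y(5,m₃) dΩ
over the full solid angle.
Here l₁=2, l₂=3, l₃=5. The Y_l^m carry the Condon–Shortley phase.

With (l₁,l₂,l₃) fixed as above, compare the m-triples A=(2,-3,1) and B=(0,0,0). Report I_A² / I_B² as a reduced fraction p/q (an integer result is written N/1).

1/100

Shared (l₁,l₂,l₃)=(2,3,5): N and (l;000)² cancel in I_A²/I_B².
A: Δ = 0!·4!·6!/11! = 1/2310; Racah Σ t=0..0: t=0:+1/17280 = 1/17280; ⇒ 3j(2 3 5; 2 -3 1)² = 1/2310, sgn +1
B: Δ = 0!·4!·6!/11! = 1/2310; Racah Σ t=0..0: t=0:+1/144 = 1/144; ⇒ 3j(2 3 5; 0 0 0)² = 10/231, sgn -1
I_A²/I_B² = (1/2310)/(10/231) = 1/100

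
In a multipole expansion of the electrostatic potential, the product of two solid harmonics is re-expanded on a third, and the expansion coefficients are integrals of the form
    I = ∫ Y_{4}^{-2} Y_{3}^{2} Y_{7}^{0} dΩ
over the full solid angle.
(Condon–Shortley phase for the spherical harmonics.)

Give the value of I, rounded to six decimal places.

0.081694

Checks pass: Σm=0; 14 even; l₃=7∈[1,7].
(2·4+1)(2·3+1)(2·7+1) = 945
Δ: 0! 8! 6! / 15! → 1/45045
sum: t=0:+1/20736 = 1/20736
3j²(4 3 7; 0 0 0) = Δ·Π!·Σ² = 35/1287  (sign -1)
sum: t=0:+1/172800 = 1/172800
3j²(4 3 7; -2 2 0) = Δ·Π!·Σ² = 7/2145  (sign -1)
combine: 4πI² = 945·35/1287·7/2145 = 1715/20449
take √, sign +1: I = 0.08169418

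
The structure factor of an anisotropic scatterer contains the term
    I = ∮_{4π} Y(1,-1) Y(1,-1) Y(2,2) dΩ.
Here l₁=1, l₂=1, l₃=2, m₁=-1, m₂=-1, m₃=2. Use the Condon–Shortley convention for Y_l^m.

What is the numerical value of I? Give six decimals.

Rules hold: Σm=0, L=4 even, 0≤2≤2.
N = 3·3·5 = 45
Δ = 0!·2!·2!/5! = 1/30
Racah Σ t=0..0: t=0:+1/1 = 1/1
⇒ 3j(1 1 2; 0 0 0)² = 2/15, sgn +1
Racah Σ t=0..0: t=0:+1/4 = 1/4
⇒ 3j(1 1 2; -1 -1 2)² = 1/5, sgn +1
4πI² = N·(3j₀)²·(3jₘ)² = 6/5
I = +1·√(1.2/4π) = 0.30901936

0.309019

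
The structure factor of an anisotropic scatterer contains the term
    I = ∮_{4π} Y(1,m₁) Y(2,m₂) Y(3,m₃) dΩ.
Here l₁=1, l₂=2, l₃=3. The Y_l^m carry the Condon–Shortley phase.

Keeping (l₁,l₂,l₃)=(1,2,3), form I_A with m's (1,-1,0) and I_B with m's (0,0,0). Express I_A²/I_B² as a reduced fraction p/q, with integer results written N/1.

l's match ⇒ only the (l;m) 3-j factors differ between A and B.
A: triangle coeff Δ(1,2,3) = 1/105; Σ_t [0,0]: t=0:+1/12 = 1/12; (3j)²=1/35 [(1 2 3; 1 -1 0)], sign=-1
B: triangle coeff Δ(1,2,3) = 1/105; Σ_t [0,0]: t=0:+1/4 = 1/4; (3j)²=3/35 [(1 2 3; 0 0 0)], sign=-1
I_A²/I_B² = (1/35)/(3/35) = 1/3

1/3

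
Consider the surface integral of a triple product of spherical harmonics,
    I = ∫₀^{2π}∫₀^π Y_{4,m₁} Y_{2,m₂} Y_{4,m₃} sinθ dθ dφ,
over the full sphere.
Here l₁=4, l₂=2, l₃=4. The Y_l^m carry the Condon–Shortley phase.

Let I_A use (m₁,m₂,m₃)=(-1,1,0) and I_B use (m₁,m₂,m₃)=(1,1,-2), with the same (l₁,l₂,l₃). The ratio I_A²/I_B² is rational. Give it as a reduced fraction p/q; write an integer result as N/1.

10/81

Same 4,2,4: normalisation and zero-m 3j drop out of the ratio.
A: Δ: 2! 6! 2! / 11! → 1/13860; sum: t=1:−1/96 t=2:+1/72 = 1/288; 3j²(4 2 4; -1 1 0) = Δ·Π!·Σ² = 1/462  (sign +1)
B: Δ: 2! 6! 2! / 11! → 1/13860; sum: t=1:−1/96 t=2:+1/240 = -1/160; 3j²(4 2 4; 1 1 -2) = Δ·Π!·Σ² = 27/1540  (sign -1)
I_A²/I_B² = (1/462)/(27/1540) = 10/81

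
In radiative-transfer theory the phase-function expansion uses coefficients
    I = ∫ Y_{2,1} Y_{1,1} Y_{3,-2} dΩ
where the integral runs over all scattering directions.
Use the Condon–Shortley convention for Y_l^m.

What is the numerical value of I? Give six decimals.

Checks pass: Σm=0; 6 even; l₃=3∈[1,3].
(2·2+1)(2·1+1)(2·3+1) = 105
Δ: 0! 4! 2! / 7! → 1/105
sum: t=0:+1/4 = 1/4
3j²(2 1 3; 0 0 0) = Δ·Π!·Σ² = 3/35  (sign -1)
sum: t=0:+1/12 = 1/12
3j²(2 1 3; 1 1 -2) = Δ·Π!·Σ² = 2/21  (sign -1)
combine: 4πI² = 105·3/35·2/21 = 6/7
take √, sign +1: I = 0.26116903

0.261169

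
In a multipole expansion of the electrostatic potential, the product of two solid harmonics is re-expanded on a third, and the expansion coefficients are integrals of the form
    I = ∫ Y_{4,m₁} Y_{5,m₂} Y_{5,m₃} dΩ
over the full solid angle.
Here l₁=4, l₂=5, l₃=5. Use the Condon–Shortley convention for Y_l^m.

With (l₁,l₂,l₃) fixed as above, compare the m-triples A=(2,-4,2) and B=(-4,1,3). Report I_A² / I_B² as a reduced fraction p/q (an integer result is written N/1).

1/2

Shared (l₁,l₂,l₃)=(4,5,5): N and (l;000)² cancel in I_A²/I_B².
A: Δ = 4!·4!·6!/15! = 1/3153150; Racah Σ t=0..1: t=0:+1/11520 t=1:−1/25920 = 1/20736; ⇒ 3j(4 5 5; 2 -4 2)² = 5/429, sgn -1
B: Δ = 4!·4!·6!/15! = 1/3153150; Racah Σ t=4..4: t=4:+1/27648 = 1/27648; ⇒ 3j(4 5 5; -4 1 3)² = 10/429, sgn +1
I_A²/I_B² = (5/429)/(10/429) = 1/2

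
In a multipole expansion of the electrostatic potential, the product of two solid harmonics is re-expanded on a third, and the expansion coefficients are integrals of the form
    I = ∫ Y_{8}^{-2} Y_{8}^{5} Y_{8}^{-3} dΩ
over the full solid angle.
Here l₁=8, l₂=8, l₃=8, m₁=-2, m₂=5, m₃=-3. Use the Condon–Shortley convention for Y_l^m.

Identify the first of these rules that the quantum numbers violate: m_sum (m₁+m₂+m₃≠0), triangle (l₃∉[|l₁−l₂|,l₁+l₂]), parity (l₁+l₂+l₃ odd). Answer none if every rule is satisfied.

none

azimuthal sum: -2 + 5 − 3 = 0  ✓
0 ≤ 8 ≤ 16 (triangle on l)  ✓
L = 8 + 8 + 8 = 24 (even)  ✓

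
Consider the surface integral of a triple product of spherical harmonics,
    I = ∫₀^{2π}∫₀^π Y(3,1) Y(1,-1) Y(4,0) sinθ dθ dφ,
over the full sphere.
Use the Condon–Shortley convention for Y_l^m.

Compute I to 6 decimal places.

0.150786

m-sum 0 ✓  L=8 even ✓  2≤4≤4 ✓
Π(2lᵢ+1) = 7×3×9 = 189
triangle coeff Δ(3,1,4) = 1/252
Σ_t [0,0]: t=0:+1/36 = 1/36
(3j)²=4/63 [(3 1 4; 0 0 0)], sign=+1
Σ_t [0,0]: t=0:+1/96 = 1/96
(3j)²=1/42 [(3 1 4; 1 -1 0)], sign=+1
⇒ 4πI² = 2/7
I = (+1)√(2/7/(4π)) = 0.15078601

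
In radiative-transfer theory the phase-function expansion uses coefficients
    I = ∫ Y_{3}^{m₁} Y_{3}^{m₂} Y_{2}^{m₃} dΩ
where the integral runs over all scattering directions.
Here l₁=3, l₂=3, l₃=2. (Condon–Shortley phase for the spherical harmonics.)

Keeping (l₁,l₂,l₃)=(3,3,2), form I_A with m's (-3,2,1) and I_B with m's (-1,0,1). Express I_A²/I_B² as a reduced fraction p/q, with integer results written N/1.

l's match ⇒ only the (l;m) 3-j factors differ between A and B.
A: triangle coeff Δ(3,3,2) = 1/3780; Σ_t [4,4]: t=4:+1/48 = 1/48; (3j)²=5/84 [(3 3 2; -3 2 1)], sign=-1
B: triangle coeff Δ(3,3,2) = 1/3780; Σ_t [2,3]: t=2:+1/8 t=3:−1/12 = 1/24; (3j)²=1/210 [(3 3 2; -1 0 1)], sign=-1
I_A²/I_B² = (5/84)/(1/210) = 25/2

25/2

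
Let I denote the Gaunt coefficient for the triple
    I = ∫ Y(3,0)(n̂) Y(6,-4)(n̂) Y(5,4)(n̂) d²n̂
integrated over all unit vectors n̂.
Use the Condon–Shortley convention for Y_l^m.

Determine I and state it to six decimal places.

-0.139560

Rules hold: Σm=0, L=14 even, 3≤5≤9.
N = 7·13·11 = 1001
Δ = 4!·2!·8!/15! = 1/675675
Racah Σ t=1..3: t=1:−1/8640 t=2:+1/2304 t=3:−1/8640 = 7/34560
⇒ 3j(3 6 5; 0 0 0)² = 7/429, sgn -1
Racah Σ t=1..2: t=1:−1/60480 t=2:+1/161280 = -1/96768
⇒ 3j(3 6 5; 0 -4 4)² = 15/1001, sgn +1
4πI² = N·(3j₀)²·(3jₘ)² = 35/143
I = -1·√(0.244755/4π) = -0.13956004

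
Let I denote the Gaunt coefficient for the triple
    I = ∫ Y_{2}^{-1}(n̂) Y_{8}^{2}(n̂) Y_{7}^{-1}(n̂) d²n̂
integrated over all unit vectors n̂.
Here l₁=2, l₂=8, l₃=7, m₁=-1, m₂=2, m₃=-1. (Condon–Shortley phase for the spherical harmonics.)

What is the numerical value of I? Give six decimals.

0.000000

l₁+l₂+l₃=17 is odd: 3j(l;000)=0 ⇒ I=0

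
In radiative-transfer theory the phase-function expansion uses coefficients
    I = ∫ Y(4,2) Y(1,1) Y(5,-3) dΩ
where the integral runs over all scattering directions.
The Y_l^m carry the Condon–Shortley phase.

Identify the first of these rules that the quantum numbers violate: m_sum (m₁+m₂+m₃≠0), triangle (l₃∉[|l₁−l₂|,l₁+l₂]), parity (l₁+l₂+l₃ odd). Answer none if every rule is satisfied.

m₁+m₂+m₃ = 2 + 1 − 3 = 0  ✓
triangle: |4−1|=3 ≤ l₃=5 ≤ 4+1=5  ✓
parity: l₁+l₂+l₃ = 10 is even  ✓

none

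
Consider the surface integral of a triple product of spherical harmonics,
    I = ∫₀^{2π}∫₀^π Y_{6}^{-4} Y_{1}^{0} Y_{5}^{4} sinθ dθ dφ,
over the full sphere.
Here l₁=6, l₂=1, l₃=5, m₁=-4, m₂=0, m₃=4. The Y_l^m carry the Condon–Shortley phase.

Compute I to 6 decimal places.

0.182727

m-sum 0 ✓  L=12 even ✓  5≤5≤7 ✓
Π(2lᵢ+1) = 13×3×11 = 429
triangle coeff Δ(6,1,5) = 1/858
Σ_t [1,1]: t=1:−1/14400 = -1/14400
(3j)²=6/143 [(6 1 5; 0 0 0)], sign=+1
Σ_t [1,1]: t=1:−1/362880 = -1/362880
(3j)²=10/429 [(6 1 5; -4 0 4)], sign=+1
⇒ 4πI² = 60/143
I = (+1)√(60/143/(4π)) = 0.18272698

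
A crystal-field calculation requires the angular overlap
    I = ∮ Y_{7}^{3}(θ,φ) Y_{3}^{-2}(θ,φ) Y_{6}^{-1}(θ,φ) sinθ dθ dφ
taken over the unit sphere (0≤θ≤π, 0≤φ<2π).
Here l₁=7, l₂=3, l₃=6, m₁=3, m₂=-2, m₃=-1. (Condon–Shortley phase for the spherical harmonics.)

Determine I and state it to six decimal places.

Checks pass: Σm=0; 16 even; l₃=6∈[4,10].
(2·7+1)(2·3+1)(2·6+1) = 1365
Δ: 4! 10! 2! / 17! → 1/2042040
sum: t=1:−1/207360 t=2:+1/57600 t=3:−1/207360 = 1/129600
3j²(7 3 6; 0 0 0) = Δ·Π!·Σ² = 168/12155  (sign +1)
sum: t=0:+1/414720 t=1:−1/362880 = -1/2903040
3j²(7 3 6; 3 -2 -1) = Δ·Π!·Σ² = 25/68068  (sign +1)
combine: 4πI² = 1365·168/12155·25/68068 = 3150/454597
take √, sign +1: I = 0.02348211

0.023482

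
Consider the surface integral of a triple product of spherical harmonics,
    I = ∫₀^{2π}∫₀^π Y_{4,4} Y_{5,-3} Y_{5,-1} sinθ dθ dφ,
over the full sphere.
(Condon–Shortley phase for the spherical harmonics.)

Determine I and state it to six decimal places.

Rules hold: Σm=0, L=14 even, 1≤5≤9.
N = 9·11·11 = 1089
Δ = 4!·4!·6!/15! = 1/3153150
Racah Σ t=0..4: t=0:+1/69120 t=1:−1/1728 t=2:+1/576 t=3:−1/1728 t=4:+1/69120 = 7/11520
⇒ 3j(4 5 5; 0 0 0)² = 2/143, sgn -1
Racah Σ t=0..0: t=0:+1/27648 = 1/27648
⇒ 3j(4 5 5; 4 -3 -1)² = 10/429, sgn +1
4πI² = N·(3j₀)²·(3jₘ)² = 60/169
I = -1·√(0.35503/4π) = -0.16808437

-0.168084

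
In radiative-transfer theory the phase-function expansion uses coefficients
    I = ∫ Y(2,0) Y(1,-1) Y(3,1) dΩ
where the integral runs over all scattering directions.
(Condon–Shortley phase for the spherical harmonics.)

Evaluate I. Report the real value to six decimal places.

m-sum 0 ✓  L=6 even ✓  1≤3≤3 ✓
Π(2lᵢ+1) = 5×3×7 = 105
triangle coeff Δ(2,1,3) = 1/105
Σ_t [0,0]: t=0:+1/4 = 1/4
(3j)²=3/35 [(2 1 3; 0 0 0)], sign=-1
Σ_t [0,0]: t=0:+1/8 = 1/8
(3j)²=2/35 [(2 1 3; 0 -1 1)], sign=+1
⇒ 4πI² = 18/35
I = (-1)√(18/35/(4π)) = -0.20230066

-0.202301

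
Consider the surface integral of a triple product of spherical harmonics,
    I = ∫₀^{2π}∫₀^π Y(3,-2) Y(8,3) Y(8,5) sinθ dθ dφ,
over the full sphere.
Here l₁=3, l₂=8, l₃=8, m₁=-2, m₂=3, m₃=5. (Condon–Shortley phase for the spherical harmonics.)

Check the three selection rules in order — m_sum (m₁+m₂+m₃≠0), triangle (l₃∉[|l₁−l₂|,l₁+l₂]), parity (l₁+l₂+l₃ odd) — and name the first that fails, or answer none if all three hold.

m_sum

m₁+m₂+m₃ = -2 + 3 + 5 = 6  ✗
triangle: |3−8|=5 ≤ l₃=8 ≤ 3+8=11
parity: l₁+l₂+l₃ = 19 is odd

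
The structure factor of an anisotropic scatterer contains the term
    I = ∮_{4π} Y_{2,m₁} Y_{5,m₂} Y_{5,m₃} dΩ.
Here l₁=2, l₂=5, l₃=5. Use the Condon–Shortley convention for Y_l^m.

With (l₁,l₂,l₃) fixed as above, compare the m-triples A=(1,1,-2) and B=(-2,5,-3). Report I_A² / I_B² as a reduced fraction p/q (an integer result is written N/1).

7/5

Same 2,5,5: normalisation and zero-m 3j drop out of the ratio.
A: Δ: 2! 2! 8! / 13! → 1/38610; sum: t=0:+1/2880 t=1:−1/1440 = -1/2880; 3j²(2 5 5; 1 1 -2) = Δ·Π!·Σ² = 7/715  (sign +1)
B: Δ: 2! 2! 8! / 13! → 1/38610; sum: t=2:+1/161280 = 1/161280; 3j²(2 5 5; -2 5 -3) = Δ·Π!·Σ² = 1/143  (sign +1)
I_A²/I_B² = (7/715)/(1/143) = 7/5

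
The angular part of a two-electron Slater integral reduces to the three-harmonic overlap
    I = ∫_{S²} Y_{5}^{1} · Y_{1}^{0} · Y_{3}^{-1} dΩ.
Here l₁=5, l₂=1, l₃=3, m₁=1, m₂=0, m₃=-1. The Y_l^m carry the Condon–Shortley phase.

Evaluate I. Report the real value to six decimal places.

triangle: need 4≤l₃≤6, have 3; I=0

0.000000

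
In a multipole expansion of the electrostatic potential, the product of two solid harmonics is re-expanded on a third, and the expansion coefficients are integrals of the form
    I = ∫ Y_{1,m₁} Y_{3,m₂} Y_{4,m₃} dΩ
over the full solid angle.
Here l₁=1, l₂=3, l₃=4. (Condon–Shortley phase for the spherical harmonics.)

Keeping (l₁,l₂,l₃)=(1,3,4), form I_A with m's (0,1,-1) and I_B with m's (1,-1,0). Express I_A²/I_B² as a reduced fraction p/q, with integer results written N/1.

5/2

Same 1,3,4: normalisation and zero-m 3j drop out of the ratio.
A: Δ: 0! 2! 6! / 9! → 1/252; sum: t=0:+1/48 = 1/48; 3j²(1 3 4; 0 1 -1) = Δ·Π!·Σ² = 5/84  (sign -1)
B: Δ: 0! 2! 6! / 9! → 1/252; sum: t=0:+1/96 = 1/96; 3j²(1 3 4; 1 -1 0) = Δ·Π!·Σ² = 1/42  (sign +1)
I_A²/I_B² = (5/84)/(1/42) = 5/2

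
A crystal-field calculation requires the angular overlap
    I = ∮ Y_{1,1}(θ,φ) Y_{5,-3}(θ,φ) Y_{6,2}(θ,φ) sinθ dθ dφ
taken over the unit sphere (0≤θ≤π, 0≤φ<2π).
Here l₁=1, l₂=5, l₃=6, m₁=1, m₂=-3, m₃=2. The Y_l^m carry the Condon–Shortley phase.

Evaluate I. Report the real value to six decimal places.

Rules hold: Σm=0, L=12 even, 4≤6≤6.
N = 3·11·13 = 429
Δ = 0!·2!·10!/13! = 1/858
Racah Σ t=0..0: t=0:+1/14400 = 1/14400
⇒ 3j(1 5 6; 0 0 0)² = 6/143, sgn +1
Racah Σ t=0..0: t=0:+1/161280 = 1/161280
⇒ 3j(1 5 6; 1 -3 2)² = 1/143, sgn +1
4πI² = N·(3j₀)²·(3jₘ)² = 18/143
I = +1·√(0.125874/4π) = 0.10008369

0.100084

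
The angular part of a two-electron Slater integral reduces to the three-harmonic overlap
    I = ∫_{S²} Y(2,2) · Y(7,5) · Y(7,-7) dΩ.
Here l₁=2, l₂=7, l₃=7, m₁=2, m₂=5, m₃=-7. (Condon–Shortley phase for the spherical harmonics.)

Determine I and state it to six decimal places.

0.066694

m-sum 0 ✓  L=16 even ✓  5≤7≤9 ✓
Π(2lᵢ+1) = 5×15×15 = 1125
triangle coeff Δ(2,7,7) = 1/185640
Σ_t [0,2]: t=0:+1/2419200 t=1:−1/518400 t=2:+1/2419200 = -1/907200
(3j)²=56/3315 [(2 7 7; 0 0 0)], sign=+1
Σ_t [0,0]: t=0:+1/1916006400 = 1/1916006400
(3j)²=1/340 [(2 7 7; 2 5 -7)], sign=+1
⇒ 4πI² = 210/3757
I = (+1)√(210/3757/(4π)) = 0.06669359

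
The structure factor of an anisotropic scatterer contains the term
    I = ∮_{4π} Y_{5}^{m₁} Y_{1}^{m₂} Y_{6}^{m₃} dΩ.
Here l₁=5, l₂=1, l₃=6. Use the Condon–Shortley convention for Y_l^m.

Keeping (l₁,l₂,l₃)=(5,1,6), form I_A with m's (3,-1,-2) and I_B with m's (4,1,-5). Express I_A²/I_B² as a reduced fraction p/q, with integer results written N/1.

Shared (l₁,l₂,l₃)=(5,1,6): N and (l;000)² cancel in I_A²/I_B².
A: Δ = 0!·10!·2!/13! = 1/858; Racah Σ t=0..0: t=0:+1/161280 = 1/161280; ⇒ 3j(5 1 6; 3 -1 -2)² = 1/143, sgn +1
B: Δ = 0!·10!·2!/13! = 1/858; Racah Σ t=0..0: t=0:+1/725760 = 1/725760; ⇒ 3j(5 1 6; 4 1 -5)² = 5/78, sgn -1
I_A²/I_B² = (1/143)/(5/78) = 6/55

6/55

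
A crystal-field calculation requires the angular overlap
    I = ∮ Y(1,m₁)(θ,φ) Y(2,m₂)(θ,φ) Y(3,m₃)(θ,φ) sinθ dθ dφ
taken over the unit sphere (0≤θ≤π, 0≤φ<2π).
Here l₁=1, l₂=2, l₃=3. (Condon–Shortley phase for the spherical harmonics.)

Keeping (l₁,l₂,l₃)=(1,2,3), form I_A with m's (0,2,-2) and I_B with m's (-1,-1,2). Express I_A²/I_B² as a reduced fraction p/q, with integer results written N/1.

1/2

Shared (l₁,l₂,l₃)=(1,2,3): N and (l;000)² cancel in I_A²/I_B².
A: Δ = 0!·2!·4!/7! = 1/105; Racah Σ t=0..0: t=0:+1/24 = 1/24; ⇒ 3j(1 2 3; 0 2 -2)² = 1/21, sgn -1
B: Δ = 0!·2!·4!/7! = 1/105; Racah Σ t=0..0: t=0:+1/12 = 1/12; ⇒ 3j(1 2 3; -1 -1 2)² = 2/21, sgn -1
I_A²/I_B² = (1/21)/(2/21) = 1/2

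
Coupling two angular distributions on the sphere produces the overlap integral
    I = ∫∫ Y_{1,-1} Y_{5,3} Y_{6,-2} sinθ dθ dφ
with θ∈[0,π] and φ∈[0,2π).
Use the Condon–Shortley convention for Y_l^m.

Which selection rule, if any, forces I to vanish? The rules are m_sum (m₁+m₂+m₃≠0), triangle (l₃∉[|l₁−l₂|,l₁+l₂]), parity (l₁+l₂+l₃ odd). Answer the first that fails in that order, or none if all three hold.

none

m₁+m₂+m₃ = -1 + 3 − 2 = 0  ✓
triangle: |1−5|=4 ≤ l₃=6 ≤ 1+5=6  ✓
parity: l₁+l₂+l₃ = 12 is even  ✓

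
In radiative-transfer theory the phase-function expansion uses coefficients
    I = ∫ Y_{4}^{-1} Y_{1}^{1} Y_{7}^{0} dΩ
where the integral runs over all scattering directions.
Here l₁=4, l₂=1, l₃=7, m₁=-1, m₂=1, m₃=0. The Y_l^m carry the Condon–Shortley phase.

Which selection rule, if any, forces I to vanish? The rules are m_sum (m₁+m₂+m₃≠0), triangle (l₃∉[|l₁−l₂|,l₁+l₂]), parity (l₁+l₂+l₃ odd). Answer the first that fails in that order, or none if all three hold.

triangle

azimuthal sum: -1 + 1 + 0 = 0  ✓
3 ≤ 7 ≤ 5 (triangle on l)  ✗
L = 4 + 1 + 7 = 12 (even)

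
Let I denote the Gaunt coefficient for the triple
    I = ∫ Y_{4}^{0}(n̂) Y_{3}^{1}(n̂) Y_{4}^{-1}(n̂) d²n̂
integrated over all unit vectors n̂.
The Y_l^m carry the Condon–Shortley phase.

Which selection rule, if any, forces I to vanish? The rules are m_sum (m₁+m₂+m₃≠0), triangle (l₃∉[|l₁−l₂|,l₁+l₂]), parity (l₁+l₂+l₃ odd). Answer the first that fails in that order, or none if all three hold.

parity

azimuthal sum: 0 + 1 − 1 = 0  ✓
1 ≤ 4 ≤ 7 (triangle on l)  ✓
L = 4 + 3 + 4 = 11 (odd)  ✗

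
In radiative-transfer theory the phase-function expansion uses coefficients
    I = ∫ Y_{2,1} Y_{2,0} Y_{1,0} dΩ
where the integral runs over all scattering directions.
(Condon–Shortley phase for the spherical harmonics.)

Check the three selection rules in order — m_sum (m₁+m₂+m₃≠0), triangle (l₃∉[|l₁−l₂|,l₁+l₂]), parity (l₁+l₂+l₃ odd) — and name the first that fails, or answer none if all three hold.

m_sum

Σmᵢ = 1  ✗
l₃∈[|l₁−l₂|,l₁+l₂]=[0,4], have l₃=1
Σlᵢ = 5 ⇒ odd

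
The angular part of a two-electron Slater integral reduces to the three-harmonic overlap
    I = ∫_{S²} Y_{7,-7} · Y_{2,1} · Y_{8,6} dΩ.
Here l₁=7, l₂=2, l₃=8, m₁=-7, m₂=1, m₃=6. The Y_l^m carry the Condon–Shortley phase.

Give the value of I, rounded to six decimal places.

0.000000

l₁+l₂+l₃=17 is odd: 3j(l;000)=0 ⇒ I=0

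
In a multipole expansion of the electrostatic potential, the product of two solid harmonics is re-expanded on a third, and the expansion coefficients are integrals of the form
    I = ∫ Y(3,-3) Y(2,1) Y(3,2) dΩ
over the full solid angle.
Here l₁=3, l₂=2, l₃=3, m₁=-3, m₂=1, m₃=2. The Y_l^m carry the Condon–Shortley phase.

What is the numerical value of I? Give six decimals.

Checks pass: Σm=0; 8 even; l₃=3∈[1,5].
(2·3+1)(2·2+1)(2·3+1) = 245
Δ: 2! 4! 2! / 9! → 1/3780
sum: t=0:+1/24 t=1:−1/4 t=2:+1/24 = -1/6
3j²(3 2 3; 0 0 0) = Δ·Π!·Σ² = 4/105  (sign +1)
sum: t=2:+1/48 = 1/48
3j²(3 2 3; -3 1 2) = Δ·Π!·Σ² = 5/84  (sign -1)
combine: 4πI² = 245·4/105·5/84 = 5/9
take √, sign -1: I = -0.21026104

-0.210261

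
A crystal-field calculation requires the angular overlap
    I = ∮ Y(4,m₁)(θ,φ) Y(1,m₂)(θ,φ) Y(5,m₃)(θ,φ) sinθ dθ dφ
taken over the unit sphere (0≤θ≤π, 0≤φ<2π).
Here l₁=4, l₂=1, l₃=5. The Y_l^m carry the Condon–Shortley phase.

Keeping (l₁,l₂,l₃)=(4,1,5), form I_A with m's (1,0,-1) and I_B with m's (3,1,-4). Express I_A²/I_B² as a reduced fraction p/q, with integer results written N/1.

l's match ⇒ only the (l;m) 3-j factors differ between A and B.
A: triangle coeff Δ(4,1,5) = 1/495; Σ_t [0,0]: t=0:+1/720 = 1/720; (3j)²=8/165 [(4 1 5; 1 0 -1)], sign=+1
B: triangle coeff Δ(4,1,5) = 1/495; Σ_t [0,0]: t=0:+1/10080 = 1/10080; (3j)²=4/55 [(4 1 5; 3 1 -4)], sign=-1
I_A²/I_B² = (8/165)/(4/55) = 2/3

2/3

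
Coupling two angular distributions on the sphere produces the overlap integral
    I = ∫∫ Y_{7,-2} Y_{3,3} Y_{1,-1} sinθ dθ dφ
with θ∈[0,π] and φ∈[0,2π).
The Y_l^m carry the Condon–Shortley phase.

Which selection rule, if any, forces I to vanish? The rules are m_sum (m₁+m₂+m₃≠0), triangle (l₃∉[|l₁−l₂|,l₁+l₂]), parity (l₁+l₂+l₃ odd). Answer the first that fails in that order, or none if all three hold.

azimuthal sum: -2 + 3 − 1 = 0  ✓
4 ≤ 1 ≤ 10 (triangle on l)  ✗
L = 7 + 3 + 1 = 11 (odd)

triangle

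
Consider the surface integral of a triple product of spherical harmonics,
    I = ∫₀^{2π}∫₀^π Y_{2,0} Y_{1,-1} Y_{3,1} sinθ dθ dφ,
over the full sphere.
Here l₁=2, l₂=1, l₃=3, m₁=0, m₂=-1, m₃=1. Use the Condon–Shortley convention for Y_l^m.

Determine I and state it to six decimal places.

m-sum 0 ✓  L=6 even ✓  1≤3≤3 ✓
Π(2lᵢ+1) = 5×3×7 = 105
triangle coeff Δ(2,1,3) = 1/105
Σ_t [0,0]: t=0:+1/4 = 1/4
(3j)²=3/35 [(2 1 3; 0 0 0)], sign=-1
Σ_t [0,0]: t=0:+1/8 = 1/8
(3j)²=2/35 [(2 1 3; 0 -1 1)], sign=+1
⇒ 4πI² = 18/35
I = (-1)√(18/35/(4π)) = -0.20230066

-0.202301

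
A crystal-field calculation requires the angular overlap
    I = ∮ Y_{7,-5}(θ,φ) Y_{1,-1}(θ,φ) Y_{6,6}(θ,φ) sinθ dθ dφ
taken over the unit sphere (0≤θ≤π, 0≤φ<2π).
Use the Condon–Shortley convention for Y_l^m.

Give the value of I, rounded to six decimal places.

Checks pass: Σm=0; 14 even; l₃=6∈[6,8].
(2·7+1)(2·1+1)(2·6+1) = 585
Δ: 2! 12! 0! / 15! → 1/1365
sum: t=1:−1/518400 = -1/518400
3j²(7 1 6; 0 0 0) = Δ·Π!·Σ² = 7/195  (sign -1)
sum: t=0:+1/958003200 = 1/958003200
3j²(7 1 6; -5 -1 6) = Δ·Π!·Σ² = 1/1365  (sign +1)
combine: 4πI² = 585·7/195·1/1365 = 1/65
take √, sign -1: I = -0.03498955

-0.034990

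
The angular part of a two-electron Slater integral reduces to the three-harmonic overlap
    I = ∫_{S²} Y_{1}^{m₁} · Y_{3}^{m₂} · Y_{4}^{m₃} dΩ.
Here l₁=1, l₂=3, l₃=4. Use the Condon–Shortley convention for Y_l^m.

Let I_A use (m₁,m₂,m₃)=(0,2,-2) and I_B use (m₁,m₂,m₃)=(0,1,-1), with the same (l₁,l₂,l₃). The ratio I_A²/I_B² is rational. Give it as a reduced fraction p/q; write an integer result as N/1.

l's match ⇒ only the (l;m) 3-j factors differ between A and B.
A: triangle coeff Δ(1,3,4) = 1/252; Σ_t [0,0]: t=0:+1/120 = 1/120; (3j)²=1/21 [(1 3 4; 0 2 -2)], sign=+1
B: triangle coeff Δ(1,3,4) = 1/252; Σ_t [0,0]: t=0:+1/48 = 1/48; (3j)²=5/84 [(1 3 4; 0 1 -1)], sign=-1
I_A²/I_B² = (1/21)/(5/84) = 4/5

4/5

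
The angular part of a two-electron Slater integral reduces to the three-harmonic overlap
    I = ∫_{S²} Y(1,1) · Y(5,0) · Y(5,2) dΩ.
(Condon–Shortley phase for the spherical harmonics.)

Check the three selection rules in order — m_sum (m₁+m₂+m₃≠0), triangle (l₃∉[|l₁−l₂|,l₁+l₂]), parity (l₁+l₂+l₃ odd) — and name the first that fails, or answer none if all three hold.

m_sum

Σmᵢ = 3  ✗
l₃∈[|l₁−l₂|,l₁+l₂]=[4,6], have l₃=5
Σlᵢ = 11 ⇒ odd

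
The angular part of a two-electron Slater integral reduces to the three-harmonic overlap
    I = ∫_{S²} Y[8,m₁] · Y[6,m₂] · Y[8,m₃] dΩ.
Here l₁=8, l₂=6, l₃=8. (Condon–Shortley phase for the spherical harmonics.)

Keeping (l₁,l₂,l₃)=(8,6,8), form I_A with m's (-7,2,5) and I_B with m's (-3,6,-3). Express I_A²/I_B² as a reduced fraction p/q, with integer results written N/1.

169/2772

l's match ⇒ only the (l;m) 3-j factors differ between A and B.
A: triangle coeff Δ(8,6,8) = 1/13742520792; Σ_t [5,6]: t=5:−1/15676416000 t=6:+1/12541132800 = 1/62705664000; (3j)²=13/14858 [(8 6 8; -7 2 5)], sign=-1
B: triangle coeff Δ(8,6,8) = 1/13742520792; Σ_t [6,6]: t=6:+1/7464960000 = 1/7464960000; (3j)²=1386/96577 [(8 6 8; -3 6 -3)], sign=-1
I_A²/I_B² = (13/14858)/(1386/96577) = 169/2772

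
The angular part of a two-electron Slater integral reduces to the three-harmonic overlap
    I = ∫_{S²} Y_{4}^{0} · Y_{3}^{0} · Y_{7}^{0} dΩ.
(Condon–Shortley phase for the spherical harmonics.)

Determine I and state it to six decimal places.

0.235831

Rules hold: Σm=0, L=14 even, 1≤7≤7.
N = 9·7·15 = 945
Δ = 0!·8!·6!/15! = 1/45045
Racah Σ t=0..0: t=0:+1/20736 = 1/20736
⇒ 3j(4 3 7; 0 0 0)² = 35/1287, sgn -1
(m-triple is (0,0,0) — same symbol as above.)
4πI² = N·(3j₀)²·(3jₘ)² = 42875/61347
I = +1·√(0.698893/4π) = 0.23583077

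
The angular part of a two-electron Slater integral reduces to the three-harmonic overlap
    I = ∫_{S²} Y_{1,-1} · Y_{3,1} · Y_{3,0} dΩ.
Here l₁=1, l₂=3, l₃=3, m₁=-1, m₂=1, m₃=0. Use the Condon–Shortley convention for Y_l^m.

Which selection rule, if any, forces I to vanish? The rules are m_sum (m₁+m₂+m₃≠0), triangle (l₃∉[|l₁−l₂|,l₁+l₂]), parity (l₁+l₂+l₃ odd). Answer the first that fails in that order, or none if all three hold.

parity

azimuthal sum: -1 + 1 + 0 = 0  ✓
2 ≤ 3 ≤ 4 (triangle on l)  ✓
L = 1 + 3 + 3 = 7 (odd)  ✗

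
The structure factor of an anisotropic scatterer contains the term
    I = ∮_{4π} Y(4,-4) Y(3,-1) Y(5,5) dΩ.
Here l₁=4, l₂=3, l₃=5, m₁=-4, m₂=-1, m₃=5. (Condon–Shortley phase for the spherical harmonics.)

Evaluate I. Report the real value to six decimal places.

0.189625

m-sum 0 ✓  L=12 even ✓  1≤5≤7 ✓
Π(2lᵢ+1) = 9×7×11 = 693
triangle coeff Δ(4,3,5) = 1/180180
Σ_t [0,2]: t=0:+1/576 t=1:−1/144 t=2:+1/576 = -1/288
(3j)²=20/1001 [(4 3 5; 0 0 0)], sign=+1
Σ_t [2,2]: t=2:+1/34560 = 1/34560
(3j)²=14/429 [(4 3 5; -4 -1 5)], sign=+1
⇒ 4πI² = 840/1859
I = (+1)√(840/1859/(4π)) = 0.18962475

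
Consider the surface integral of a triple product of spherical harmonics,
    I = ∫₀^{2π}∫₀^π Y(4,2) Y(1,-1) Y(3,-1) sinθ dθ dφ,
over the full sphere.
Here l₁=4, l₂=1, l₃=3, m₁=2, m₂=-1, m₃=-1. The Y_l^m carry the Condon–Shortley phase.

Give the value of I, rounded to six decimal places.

0.238414

m-sum 0 ✓  L=8 even ✓  3≤3≤5 ✓
Π(2lᵢ+1) = 9×3×7 = 189
triangle coeff Δ(4,1,3) = 1/252
Σ_t [1,1]: t=1:−1/36 = -1/36
(3j)²=4/63 [(4 1 3; 0 0 0)], sign=+1
Σ_t [0,0]: t=0:+1/96 = 1/96
(3j)²=5/84 [(4 1 3; 2 -1 -1)], sign=+1
⇒ 4πI² = 5/7
I = (+1)√(5/7/(4π)) = 0.23841361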